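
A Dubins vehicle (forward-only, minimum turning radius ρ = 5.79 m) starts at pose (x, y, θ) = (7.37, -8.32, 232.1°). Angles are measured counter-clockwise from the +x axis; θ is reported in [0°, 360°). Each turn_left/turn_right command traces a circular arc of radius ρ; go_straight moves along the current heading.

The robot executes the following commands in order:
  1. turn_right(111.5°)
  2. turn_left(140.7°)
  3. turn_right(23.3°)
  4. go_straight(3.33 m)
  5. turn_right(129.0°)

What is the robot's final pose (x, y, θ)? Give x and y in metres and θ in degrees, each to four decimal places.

(-25.8521, -13.6154, 109.0000°)

set_pose: (x, y, θ) = (7.3700, -8.3200, 232.1000°), ρ = 5.79
turn_right(111.5°): centre at ρ to the right, rotate −111.5° → (-2.1825, -7.7106, 120.6000°)
turn_left(140.7°): centre at ρ to the left, rotate +140.7° → (-12.8896, -9.7822, 261.3000°)
turn_right(23.3°): centre at ρ to the right, rotate −23.3° → (-13.7028, -11.9746, 238.0000°)
go_straight(3.33): x += 3.33·cos θ, y += 3.33·sin θ → (-15.4674, -14.7986, 238.0000°)
turn_right(129.0°): centre at ρ to the right, rotate −129.0° → (-25.8521, -13.6154, 109.0000°)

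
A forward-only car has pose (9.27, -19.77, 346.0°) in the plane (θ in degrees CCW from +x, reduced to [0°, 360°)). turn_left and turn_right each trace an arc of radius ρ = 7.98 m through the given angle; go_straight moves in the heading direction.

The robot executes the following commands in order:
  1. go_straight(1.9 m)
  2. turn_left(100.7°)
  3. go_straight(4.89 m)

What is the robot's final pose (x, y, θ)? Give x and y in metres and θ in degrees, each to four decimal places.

set_pose: (x, y, θ) = (9.2700, -19.7700, 346.0000°), ρ = 7.98
go_straight(1.9): x += 1.9·cos θ, y += 1.9·sin θ → (11.1136, -20.2297, 346.0000°)
turn_left(100.7°): centre at ρ to the left, rotate +100.7° → (21.0109, -12.9461, 446.7000° ≡ 86.7000°)
go_straight(4.89): x += 4.89·cos θ, y += 4.89·sin θ → (21.2924, -8.0642, 86.7000°)

(21.2924, -8.0642, 86.7000°)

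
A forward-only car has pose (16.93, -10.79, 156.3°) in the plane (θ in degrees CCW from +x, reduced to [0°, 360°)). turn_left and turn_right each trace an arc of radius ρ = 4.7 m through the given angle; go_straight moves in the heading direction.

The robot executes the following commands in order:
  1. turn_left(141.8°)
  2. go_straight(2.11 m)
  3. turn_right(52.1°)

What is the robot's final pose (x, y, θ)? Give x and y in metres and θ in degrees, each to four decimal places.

set_pose: (x, y, θ) = (16.9300, -10.7900, 156.3000°), ρ = 4.7
turn_left(141.8°): centre at ρ to the left, rotate +141.8° → (10.8948, -17.3074, 298.1000°)
go_straight(2.11): x += 2.11·cos θ, y += 2.11·sin θ → (11.8887, -19.1687, 298.1000°)
turn_right(52.1°): centre at ρ to the right, rotate −52.1° → (12.0364, -23.2941, 246.0000°)

(12.0364, -23.2941, 246.0000°)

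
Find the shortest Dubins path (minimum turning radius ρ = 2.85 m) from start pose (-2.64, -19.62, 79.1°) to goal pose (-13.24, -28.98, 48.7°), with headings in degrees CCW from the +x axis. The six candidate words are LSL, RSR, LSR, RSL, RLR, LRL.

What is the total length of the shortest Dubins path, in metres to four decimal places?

Let ψ = atan2(Δy, Δx) = atan2(-9.36, -10.60) = -138.5549° be the start→goal bearing.
Normalize: d = |goal − start| / ρ = 14.141061/2.85 = 4.961776, α = (θ_start − ψ) mod 360° = 217.6549° = 3.798794 rad, β = (θ_goal − ψ) mod 360° = 187.2549° = 3.268214 rad.
Common terms: sin α = -0.610904, cos α = -0.791705, sin β = -0.126284, cos β = -0.991994, cos(α−β) = 0.862514, d² = 24.619218. Work in radians in the unit-radius frame; every candidate has L = ρ·(t + p + q).
LSL: p² = 2 + d² − 2cos(α−β) + 2d(sin α − sin β) = 20.085037; p = √p² = 4.481633; φ = atan2(cos β − cos α, d + sin α − sin β) = -0.044706 rad; t = (φ − α) mod 2π = 2.439685 rad, q = (β − φ) mod 2π = 3.312920 rad → L = 2.85·(2.439685 + 4.481633 + 3.312920) = 2.85·10.234238 = 29.167580 m
RSR: p² = 2 + d² − 2cos(α−β) + 2d(sin β − sin α) = 29.703345; p = √p² = 5.450078; φ = atan2(cos α − cos β, d − sin α + sin β) = 0.036758 rad; t = (α − φ) mod 2π = 3.762036 rad, q = (φ − β) mod 2π = 3.051729 rad → L = 2.85·(3.762036 + 5.450078 + 3.051729) = 2.85·12.263843 = 34.951952 m
LSR: p² = d² − 2 + 2cos(α−β) + 2d(sin α + sin β) = 17.028728; p = √p² = 4.126588; φ = atan2(−cos α − cos β, d + sin α + sin β) − atan2(−2, p) = 0.850814 rad; t = (φ − α) mod 2π = 3.335205 rad, q = (φ − β) mod 2π = 3.865785 rad → L = 2.85·(3.335205 + 4.126588 + 3.865785) = 2.85·11.327578 = 32.283598 m
RSL: p² = d² − 2 + 2cos(α−β) − 2d(sin α + sin β) = 31.659764; p = √p² = 5.626701; φ = atan2(cos α + cos β, d − sin α − sin β) − atan2(2, p) = -0.644848 rad; t = (α − φ) mod 2π = 4.443643 rad, q = (β − φ) mod 2π = 3.913063 rad → L = 2.85·(4.443643 + 5.626701 + 3.913063) = 2.85·13.983406 = 39.852707 m
RLR: c = (6 − d² + 2cos(α−β) + 2d(sin α − sin β))/8 = -2.712918, |c| > 1 → infeasible
LRL: c = (6 − d² + 2cos(α−β) − 2d(sin α − sin β))/8 = -1.510630, |c| > 1 → infeasible
Shortest: LSL with L = 29.167580 m ≈ 29.1676 m

29.1676 m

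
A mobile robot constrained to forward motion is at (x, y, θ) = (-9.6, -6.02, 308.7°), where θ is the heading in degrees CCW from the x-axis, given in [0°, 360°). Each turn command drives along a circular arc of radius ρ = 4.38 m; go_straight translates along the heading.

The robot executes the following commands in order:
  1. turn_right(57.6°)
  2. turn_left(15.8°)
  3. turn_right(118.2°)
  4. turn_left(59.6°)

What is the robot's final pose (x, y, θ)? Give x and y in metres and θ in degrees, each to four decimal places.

(-20.1053, -14.7509, 208.3000°)

set_pose: (x, y, θ) = (-9.6000, -6.0200, 308.7000°), ρ = 4.38
turn_right(57.6°): centre at ρ to the right, rotate −57.6° → (-8.8744, -10.1773, 251.1000°)
turn_left(15.8°): centre at ρ to the left, rotate +15.8° → (-9.1042, -11.3592, 266.9000°)
turn_right(118.2°): centre at ρ to the right, rotate −118.2° → (-15.7533, -14.8649, 148.7000°)
turn_left(59.6°): centre at ρ to the left, rotate +59.6° → (-20.1053, -14.7509, 208.3000°)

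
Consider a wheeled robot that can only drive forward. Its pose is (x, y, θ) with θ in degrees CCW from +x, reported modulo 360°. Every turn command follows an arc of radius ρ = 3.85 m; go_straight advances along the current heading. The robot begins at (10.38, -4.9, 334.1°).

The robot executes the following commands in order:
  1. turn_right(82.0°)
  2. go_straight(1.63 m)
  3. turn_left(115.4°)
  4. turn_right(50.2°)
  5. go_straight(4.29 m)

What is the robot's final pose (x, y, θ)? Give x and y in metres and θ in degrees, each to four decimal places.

set_pose: (x, y, θ) = (10.3800, -4.9000, 334.1000°), ρ = 3.85
turn_right(82.0°): centre at ρ to the right, rotate −82.0° → (12.3620, -9.5466, 252.1000°)
go_straight(1.63): x += 1.63·cos θ, y += 1.63·sin θ → (11.8610, -11.0977, 252.1000°)
turn_left(115.4°): centre at ρ to the left, rotate +115.4° → (16.0271, -16.0981, 367.5000° ≡ 7.5000°)
turn_right(50.2°): centre at ρ to the right, rotate −50.2° → (19.1406, -17.0857, -42.7000° ≡ 317.3000°)
go_straight(4.29): x += 4.29·cos θ, y += 4.29·sin θ → (22.2933, -19.9951, 317.3000°)

(22.2933, -19.9951, 317.3000°)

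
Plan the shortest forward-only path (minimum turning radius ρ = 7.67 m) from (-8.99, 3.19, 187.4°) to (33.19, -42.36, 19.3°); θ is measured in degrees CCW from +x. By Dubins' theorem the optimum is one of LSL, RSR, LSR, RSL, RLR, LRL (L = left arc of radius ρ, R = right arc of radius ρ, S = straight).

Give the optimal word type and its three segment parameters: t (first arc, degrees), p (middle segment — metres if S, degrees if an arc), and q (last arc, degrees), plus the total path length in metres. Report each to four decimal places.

LSL: t = 134.1402°, p = 49.3676 m, q = 57.7598°, L = 75.0567 m

Let ψ = atan2(Δy, Δx) = atan2(-45.55, 42.18) = -47.1998° be the start→goal bearing.
Normalize: d = |goal − start| / ρ = 62.080230/7.67 = 8.093902, α = (θ_start − ψ) mod 360° = 234.5998° = 4.094540 rad, β = (θ_goal − ψ) mod 360° = 66.4998° = 1.160641 rad.
Common terms: sin α = -0.815126, cos α = -0.579283, sin β = 0.917059, cos β = 0.398752, cos(α−β) = -0.978509, d² = 65.511252. Work in radians in the unit-radius frame; every candidate has L = ρ·(t + p + q).
LSL: p² = 2 + d² − 2cos(α−β) + 2d(sin α − sin β) = 41.427996; p = √p² = 6.436458; φ = atan2(cos β − cos α, d + sin α − sin β) = 0.152543 rad; t = (φ − α) mod 2π = 2.341189 rad, q = (β − φ) mod 2π = 1.008098 rad → L = 7.67·(2.341189 + 6.436458 + 1.008098) = 7.67·9.785745 = 75.056666 m
RSR: p² = 2 + d² − 2cos(α−β) + 2d(sin β − sin α) = 97.508544; p = √p² = 9.874641; φ = atan2(cos α − cos β, d − sin α + sin β) = -0.099208 rad; t = (α − φ) mod 2π = 4.193747 rad, q = (φ − β) mod 2π = 5.023336 rad → L = 7.67·(4.193747 + 9.874641 + 5.023336) = 7.67·19.091725 = 146.433533 m
LSR: p² = d² − 2 + 2cos(α−β) + 2d(sin α + sin β) = 63.204302; p = √p² = 7.950113; φ = atan2(−cos α − cos β, d + sin α + sin β) − atan2(−2, p) = 0.268478 rad; t = (φ − α) mod 2π = 2.457124 rad, q = (φ − β) mod 2π = 5.391022 rad → L = 7.67·(2.457124 + 7.950113 + 5.391022) = 7.67·15.798260 = 121.172652 m
RSL: p² = d² − 2 + 2cos(α−β) − 2d(sin α + sin β) = 59.904166; p = √p² = 7.739778; φ = atan2(cos α + cos β, d − sin α − sin β) − atan2(2, p) = -0.275459 rad; t = (α − φ) mod 2π = 4.369999 rad, q = (β − φ) mod 2π = 1.436100 rad → L = 7.67·(4.369999 + 7.739778 + 1.436100) = 7.67·13.545877 = 103.896878 m
RLR: c = (6 − d² + 2cos(α−β) + 2d(sin α − sin β))/8 = -11.188568, |c| > 1 → infeasible
LRL: c = (6 − d² + 2cos(α−β) − 2d(sin α − sin β))/8 = -4.178500, |c| > 1 → infeasible
Shortest: LSL with L = 75.056666 m ≈ 75.0567 m
Convert LSL to answer units (arcs ×180/π): t = 2.341189·180/π = 134.1402°, p = ρ·p = 7.67·6.436458 = 49.3676 m, q = 1.008098·180/π = 57.7598°, L = 75.0567 m.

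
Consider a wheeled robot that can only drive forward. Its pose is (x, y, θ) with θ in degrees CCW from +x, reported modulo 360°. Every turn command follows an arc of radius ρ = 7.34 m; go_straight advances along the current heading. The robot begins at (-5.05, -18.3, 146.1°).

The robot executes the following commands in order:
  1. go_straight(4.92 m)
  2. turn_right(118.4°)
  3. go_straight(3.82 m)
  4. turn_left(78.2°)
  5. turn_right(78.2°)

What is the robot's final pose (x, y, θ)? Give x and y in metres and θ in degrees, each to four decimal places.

(2.2249, 15.8302, 27.7000°)

set_pose: (x, y, θ) = (-5.0500, -18.3000, 146.1000°), ρ = 7.34
go_straight(4.92): x += 4.92·cos θ, y += 4.92·sin θ → (-9.1337, -15.5559, 146.1000°)
turn_right(118.4°): centre at ρ to the right, rotate −118.4° → (-8.4518, -2.9648, 27.7000°)
go_straight(3.82): x += 3.82·cos θ, y += 3.82·sin θ → (-5.0695, -1.1891, 27.7000°)
turn_left(78.2°): centre at ρ to the left, rotate +78.2° → (-1.4223, 7.3205, 105.9000°)
turn_right(78.2°): centre at ρ to the right, rotate −78.2° → (2.2249, 15.8302, 27.7000°)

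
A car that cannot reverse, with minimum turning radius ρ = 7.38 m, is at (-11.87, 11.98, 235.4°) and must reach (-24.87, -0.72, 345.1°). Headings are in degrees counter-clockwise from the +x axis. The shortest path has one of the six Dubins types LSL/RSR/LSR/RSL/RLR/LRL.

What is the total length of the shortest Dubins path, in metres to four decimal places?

47.6436 m

Let ψ = atan2(Δy, Δx) = atan2(-12.70, -13.00) = -135.6688° be the start→goal bearing.
Normalize: d = |goal − start| / ρ = 18.173882/7.38 = 2.462586, α = (θ_start − ψ) mod 360° = 11.0688° = 0.193187 rad, β = (θ_goal − ψ) mod 360° = 120.7688° = 2.107813 rad.
Common terms: sin α = 0.191987, cos α = 0.981397, sin β = 0.859239, cos β = -0.511575, cos(α−β) = -0.337095, d² = 6.064328. Work in radians in the unit-radius frame; every candidate has L = ρ·(t + p + q).
LSL: p² = 2 + d² − 2cos(α−β) + 2d(sin α − sin β) = 5.452192; p = √p² = 2.334993; φ = atan2(cos β − cos α, d + sin α − sin β) = -0.693705 rad; t = (φ − α) mod 2π = 5.396293 rad, q = (β − φ) mod 2π = 2.801518 rad → L = 7.38·(5.396293 + 2.334993 + 2.801518) = 7.38·10.532804 = 77.732097 m
RSR: p² = 2 + d² − 2cos(α−β) + 2d(sin β − sin α) = 12.024845; p = √p² = 3.467686; φ = atan2(cos α − cos β, d − sin α + sin β) = 0.445089 rad; t = (α − φ) mod 2π = 6.031283 rad, q = (φ − β) mod 2π = 4.620462 rad → L = 7.38·(6.031283 + 3.467686 + 4.620462) = 7.38·14.119430 = 104.201396 m
LSR: p² = d² − 2 + 2cos(α−β) + 2d(sin α + sin β) = 8.567607; p = √p² = 2.927047; φ = atan2(−cos α − cos β, d + sin α + sin β) − atan2(−2, p) = 0.466499 rad; t = (φ − α) mod 2π = 0.273312 rad, q = (φ − β) mod 2π = 4.641871 rad → L = 7.38·(0.273312 + 2.927047 + 4.641871) = 7.38·7.842230 = 57.875660 m
RSL: p² = d² − 2 + 2cos(α−β) − 2d(sin α + sin β) = -1.787331 < 0 → infeasible
RLR: c = (6 − d² + 2cos(α−β) + 2d(sin α − sin β))/8 = -0.503106; p = 2π − arccos c = 4.185200 rad; φ = atan2(cos α − cos β, d − sin α + sin β) = 0.445089 rad; t = (α − φ + p/2) mod 2π = 1.840698 rad, q = (α − β − t + p) mod 2π = 0.429876 rad → L = 7.38·(1.840698 + 4.185200 + 0.429876) = 7.38·6.455775 = 47.643616 m
LRL: c = (6 − d² + 2cos(α−β) − 2d(sin α − sin β))/8 = 0.318476; p = 2π − arccos c = 5.036510 rad; φ = atan2(cos β − cos α, d + sin α − sin β) = -0.693705 rad; t = (φ − α + p/2) mod 2π = 1.631363 rad, q = (β − α − t + p) mod 2π = 5.319773 rad → L = 7.38·(1.631363 + 5.036510 + 5.319773) = 7.38·11.987647 = 88.468833 m
Shortest: RLR with L = 47.643616 m ≈ 47.6436 m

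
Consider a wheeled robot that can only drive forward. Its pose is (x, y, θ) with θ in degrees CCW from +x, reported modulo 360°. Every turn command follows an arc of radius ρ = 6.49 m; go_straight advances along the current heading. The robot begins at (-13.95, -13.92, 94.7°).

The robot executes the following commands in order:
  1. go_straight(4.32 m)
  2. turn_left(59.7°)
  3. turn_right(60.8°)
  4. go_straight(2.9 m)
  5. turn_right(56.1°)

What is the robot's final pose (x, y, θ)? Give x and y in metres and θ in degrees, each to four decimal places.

set_pose: (x, y, θ) = (-13.9500, -13.9200, 94.7000°), ρ = 6.49
go_straight(4.32): x += 4.32·cos θ, y += 4.32·sin θ → (-14.3040, -9.6145, 94.7000°)
turn_left(59.7°): centre at ρ to the left, rotate +59.7° → (-17.9679, -4.2934, 154.4000°)
turn_right(60.8°): centre at ρ to the right, rotate −60.8° → (-21.6409, 1.1520, 93.6000°)
go_straight(2.9): x += 2.9·cos θ, y += 2.9·sin θ → (-21.8230, 4.0462, 93.6000°)
turn_right(56.1°): centre at ρ to the right, rotate −56.1° → (-19.2966, 9.6026, 37.5000°)

(-19.2966, 9.6026, 37.5000°)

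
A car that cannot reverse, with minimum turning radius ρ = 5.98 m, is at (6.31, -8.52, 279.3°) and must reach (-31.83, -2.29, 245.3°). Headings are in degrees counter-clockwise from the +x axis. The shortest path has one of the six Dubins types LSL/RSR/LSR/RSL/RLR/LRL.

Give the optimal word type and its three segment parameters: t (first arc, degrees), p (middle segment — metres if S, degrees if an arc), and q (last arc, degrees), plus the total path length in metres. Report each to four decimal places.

RSL: t = 135.3103°, p = 24.4453 m, q = 101.3103°, L = 49.1415 m

Let ψ = atan2(Δy, Δx) = atan2(6.23, -38.14) = 170.7229° be the start→goal bearing.
Normalize: d = |goal − start| / ρ = 38.645472/5.98 = 6.462453, α = (θ_start − ψ) mod 360° = 108.5771° = 1.895028 rad, β = (θ_goal − ψ) mod 360° = 74.5771° = 1.301616 rad.
Common terms: sin α = 0.947896, cos α = -0.318580, sin β = 0.963989, cos β = 0.265942, cos(α−β) = 0.829038, d² = 41.763305. Work in radians in the unit-radius frame; every candidate has L = ρ·(t + p + q).
LSL: p² = 2 + d² − 2cos(α−β) + 2d(sin α − sin β) = 41.897227; p = √p² = 6.472807; φ = atan2(cos β − cos α, d + sin α − sin β) = 0.090427 rad; t = (φ − α) mod 2π = 4.478585 rad, q = (β − φ) mod 2π = 1.211188 rad → L = 5.98·(4.478585 + 6.472807 + 1.211188) = 5.98·12.162580 = 72.732229 m
RSR: p² = 2 + d² − 2cos(α−β) + 2d(sin β − sin α) = 42.313233; p = √p² = 6.504862; φ = atan2(cos α − cos β, d − sin α + sin β) = -0.089981 rad; t = (α − φ) mod 2π = 1.985008 rad, q = (φ − β) mod 2π = 4.891589 rad → L = 5.98·(1.985008 + 6.504862 + 4.891589) = 5.98·13.381460 = 80.021128 m
LSR: p² = d² − 2 + 2cos(α−β) + 2d(sin α + sin β) = 66.132316; p = √p² = 8.132178; φ = atan2(−cos α − cos β, d + sin α + sin β) − atan2(−2, p) = 0.247436 rad; t = (φ − α) mod 2π = 4.635594 rad, q = (φ − β) mod 2π = 5.229006 rad → L = 5.98·(4.635594 + 8.132178 + 5.229006) = 5.98·17.996778 = 107.620731 m
RSL: p² = d² − 2 + 2cos(α−β) − 2d(sin α + sin β) = 16.710444; p = √p² = 4.087841; φ = atan2(cos α + cos β, d − sin α − sin β) − atan2(2, p) = -0.466582 rad; t = (α − φ) mod 2π = 2.361610 rad, q = (β − φ) mod 2π = 1.768198 rad → L = 5.98·(2.361610 + 4.087841 + 1.768198) = 5.98·8.217649 = 49.141540 m
RLR: c = (6 − d² + 2cos(α−β) + 2d(sin α − sin β))/8 = -4.289154, |c| > 1 → infeasible
LRL: c = (6 − d² + 2cos(α−β) − 2d(sin α − sin β))/8 = -4.237153, |c| > 1 → infeasible
Shortest: RSL with L = 49.141540 m ≈ 49.1415 m
Convert RSL to answer units (arcs ×180/π): t = 2.361610·180/π = 135.3103°, p = ρ·p = 5.98·4.087841 = 24.4453 m, q = 1.768198·180/π = 101.3103°, L = 49.1415 m.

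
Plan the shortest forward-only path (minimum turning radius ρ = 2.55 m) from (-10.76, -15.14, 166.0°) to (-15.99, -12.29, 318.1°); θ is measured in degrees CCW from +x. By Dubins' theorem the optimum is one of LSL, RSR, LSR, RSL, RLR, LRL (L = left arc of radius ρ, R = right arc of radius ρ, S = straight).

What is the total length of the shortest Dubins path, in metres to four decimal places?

16.5460 m

Let ψ = atan2(Δy, Δx) = atan2(2.85, -5.23) = 151.4126° be the start→goal bearing.
Normalize: d = |goal − start| / ρ = 5.956123/2.55 = 2.335734, α = (θ_start − ψ) mod 360° = 14.5874° = 0.254599 rad, β = (θ_goal − ψ) mod 360° = 166.6874° = 2.909244 rad.
Common terms: sin α = 0.251857, cos α = 0.967764, sin β = 0.230263, cos β = -0.973128, cos(α−β) = -0.883766, d² = 5.455656. Work in radians in the unit-radius frame; every candidate has L = ρ·(t + p + q).
LSL: p² = 2 + d² − 2cos(α−β) + 2d(sin α − sin β) = 9.324061; p = √p² = 3.053533; φ = atan2(cos β − cos α, d + sin α − sin β) = -0.688814 rad; t = (φ − α) mod 2π = 5.339773 rad, q = (β − φ) mod 2π = 3.598059 rad → L = 2.55·(5.339773 + 3.053533 + 3.598059) = 2.55·11.991364 = 30.577977 m
RSR: p² = 2 + d² − 2cos(α−β) + 2d(sin β − sin α) = 9.122312; p = √p² = 3.020317; φ = atan2(cos α − cos β, d − sin α + sin β) = 0.697903 rad; t = (α − φ) mod 2π = 5.839881 rad, q = (φ − β) mod 2π = 4.071844 rad → L = 2.55·(5.839881 + 3.020317 + 4.071844) = 2.55·12.932041 = 32.976706 m
LSR: p² = d² − 2 + 2cos(α−β) + 2d(sin α + sin β) = 3.940334; p = √p² = 1.985028; φ = atan2(−cos α − cos β, d + sin α + sin β) − atan2(−2, p) = 0.791059 rad; t = (φ − α) mod 2π = 0.536460 rad, q = (φ − β) mod 2π = 4.165000 rad → L = 2.55·(0.536460 + 1.985028 + 4.165000) = 2.55·6.686487 = 17.050543 m
RSL: p² = d² − 2 + 2cos(α−β) − 2d(sin α + sin β) = -0.564086 < 0 → infeasible
RLR: c = (6 − d² + 2cos(α−β) + 2d(sin α − sin β))/8 = -0.140289; p = 2π − arccos c = 4.571636 rad; φ = atan2(cos α − cos β, d − sin α + sin β) = 0.697903 rad; t = (α − φ + p/2) mod 2π = 1.842513 rad, q = (α − β − t + p) mod 2π = 0.074476 rad → L = 2.55·(1.842513 + 4.571636 + 0.074476) = 2.55·6.488626 = 16.545995 m
LRL: c = (6 − d² + 2cos(α−β) − 2d(sin α − sin β))/8 = -0.165508; p = 2π − arccos c = 4.546116 rad; φ = atan2(cos β − cos α, d + sin α − sin β) = -0.688814 rad; t = (φ − α + p/2) mod 2π = 1.329645 rad, q = (β − α − t + p) mod 2π = 5.871117 rad → L = 2.55·(1.329645 + 4.546116 + 5.871117) = 2.55·11.746878 = 29.954540 m
Shortest: RLR with L = 16.545995 m ≈ 16.5460 m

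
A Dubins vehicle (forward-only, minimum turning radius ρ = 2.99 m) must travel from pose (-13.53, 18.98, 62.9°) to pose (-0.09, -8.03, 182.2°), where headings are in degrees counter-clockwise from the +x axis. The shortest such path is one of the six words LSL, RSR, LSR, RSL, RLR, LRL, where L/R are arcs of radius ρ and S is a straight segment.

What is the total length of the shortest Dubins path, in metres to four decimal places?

37.6048 m

Let ψ = atan2(Δy, Δx) = atan2(-27.01, 13.44) = -63.5454° be the start→goal bearing.
Normalize: d = |goal − start| / ρ = 30.169085/2.99 = 10.089995, α = (θ_start − ψ) mod 360° = 126.4454° = 2.206888 rad, β = (θ_goal − ψ) mod 360° = 245.7454° = 4.289066 rad.
Common terms: sin α = 0.804424, cos α = -0.594056, sin β = -0.911729, cos β = -0.410793, cos(α−β) = -0.489382, d² = 101.808000. Work in radians in the unit-radius frame; every candidate has L = ρ·(t + p + q).
LSL: p² = 2 + d² − 2cos(α−β) + 2d(sin α − sin β) = 139.418706; p = √p² = 11.807570; φ = atan2(cos β − cos α, d + sin α − sin β) = 0.015521 rad; t = (φ − α) mod 2π = 4.091819 rad, q = (β − φ) mod 2π = 4.273544 rad → L = 2.99·(4.091819 + 11.807570 + 4.273544) = 2.99·20.172933 = 60.317070 m
RSR: p² = 2 + d² − 2cos(α−β) + 2d(sin β − sin α) = 70.154824; p = √p² = 8.375848; φ = atan2(cos α − cos β, d − sin α + sin β) = -0.021882 rad; t = (α − φ) mod 2π = 2.228770 rad, q = (φ − β) mod 2π = 1.972238 rad → L = 2.99·(2.228770 + 8.375848 + 1.972238) = 2.99·12.576855 = 37.604797 m
LSR: p² = d² − 2 + 2cos(α−β) + 2d(sin α + sin β) = 96.663820; p = √p² = 9.831776; φ = atan2(−cos α − cos β, d + sin α + sin β) − atan2(−2, p) = 0.301005 rad; t = (φ − α) mod 2π = 4.377302 rad, q = (φ − β) mod 2π = 2.295125 rad → L = 2.99·(4.377302 + 9.831776 + 2.295125) = 2.99·16.504203 = 49.347567 m
RSL: p² = d² − 2 + 2cos(α−β) − 2d(sin α + sin β) = 100.994650; p = √p² = 10.049609; φ = atan2(cos α + cos β, d − sin α − sin β) − atan2(2, p) = -0.294670 rad; t = (α − φ) mod 2π = 2.501557 rad, q = (β − φ) mod 2π = 4.583735 rad → L = 2.99·(2.501557 + 10.049609 + 4.583735) = 2.99·17.134902 = 51.233358 m
RLR: c = (6 − d² + 2cos(α−β) + 2d(sin α − sin β))/8 = -7.769353, |c| > 1 → infeasible
LRL: c = (6 − d² + 2cos(α−β) − 2d(sin α − sin β))/8 = -16.427338, |c| > 1 → infeasible
Shortest: RSR with L = 37.604797 m ≈ 37.6048 m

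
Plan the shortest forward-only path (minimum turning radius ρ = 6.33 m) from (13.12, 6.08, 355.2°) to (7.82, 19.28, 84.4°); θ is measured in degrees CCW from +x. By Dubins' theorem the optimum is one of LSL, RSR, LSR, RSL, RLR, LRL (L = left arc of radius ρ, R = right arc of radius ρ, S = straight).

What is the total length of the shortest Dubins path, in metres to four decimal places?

Let ψ = atan2(Δy, Δx) = atan2(13.20, -5.30) = 111.8762° be the start→goal bearing.
Normalize: d = |goal − start| / ρ = 14.224275/6.33 = 2.247121, α = (θ_start − ψ) mod 360° = 243.3238° = 4.246801 rad, β = (θ_goal − ψ) mod 360° = 332.5238° = 5.803635 rad.
Common terms: sin α = -0.893558, cos α = -0.448948, sin β = -0.461380, cos β = 0.887202, cos(α−β) = 0.013962, d² = 5.049552. Work in radians in the unit-radius frame; every candidate has L = ρ·(t + p + q).
LSL: p² = 2 + d² − 2cos(α−β) + 2d(sin α − sin β) = 5.079317; p = √p² = 2.253734; φ = atan2(cos β − cos α, d + sin α − sin β) = 0.634607 rad; t = (φ − α) mod 2π = 2.670991 rad, q = (β − φ) mod 2π = 5.169028 rad → L = 6.33·(2.670991 + 2.253734 + 5.169028) = 6.33·10.093753 = 63.893457 m
RSR: p² = 2 + d² − 2cos(α−β) + 2d(sin β − sin α) = 8.963939; p = √p² = 2.993984; φ = atan2(cos α − cos β, d − sin α + sin β) = -0.462602 rad; t = (α − φ) mod 2π = 4.709404 rad, q = (φ − β) mod 2π = 0.016948 rad → L = 6.33·(4.709404 + 2.993984 + 0.016948) = 6.33·7.720335 = 48.869723 m
LSR: p² = d² − 2 + 2cos(α−β) + 2d(sin α + sin β) = -3.011943 < 0 → infeasible
RSL: p² = d² − 2 + 2cos(α−β) − 2d(sin α + sin β) = 9.166896; p = √p² = 3.027688; φ = atan2(cos α + cos β, d − sin α − sin β) − atan2(2, p) = -0.462697 rad; t = (α − φ) mod 2π = 4.709499 rad, q = (β − φ) mod 2π = 6.266332 rad → L = 6.33·(4.709499 + 3.027688 + 6.266332) = 6.33·14.003519 = 88.642276 m
RLR: c = (6 − d² + 2cos(α−β) + 2d(sin α − sin β))/8 = -0.120492; p = 2π − arccos c = 4.591603 rad; φ = atan2(cos α − cos β, d − sin α + sin β) = -0.462602 rad; t = (α − φ + p/2) mod 2π = 0.722020 rad, q = (α − β − t + p) mod 2π = 2.312750 rad → L = 6.33·(0.722020 + 4.591603 + 2.312750) = 6.33·7.626373 = 48.274939 m
LRL: c = (6 − d² + 2cos(α−β) − 2d(sin α − sin β))/8 = 0.365085; p = 2π − arccos c = 5.086113 rad; φ = atan2(cos β − cos α, d + sin α − sin β) = 0.634607 rad; t = (φ − α + p/2) mod 2π = 5.214047 rad, q = (β − α − t + p) mod 2π = 1.428900 rad → L = 6.33·(5.214047 + 5.086113 + 1.428900) = 6.33·11.729061 = 74.244954 m
Shortest: RLR with L = 48.274939 m ≈ 48.2749 m

48.2749 m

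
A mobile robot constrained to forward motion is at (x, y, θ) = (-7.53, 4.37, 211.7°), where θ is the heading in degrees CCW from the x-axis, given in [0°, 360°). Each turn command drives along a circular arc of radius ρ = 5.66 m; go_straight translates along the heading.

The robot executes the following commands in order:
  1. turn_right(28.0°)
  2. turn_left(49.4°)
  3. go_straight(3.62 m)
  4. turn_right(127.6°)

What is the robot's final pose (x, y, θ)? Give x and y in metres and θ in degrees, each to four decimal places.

set_pose: (x, y, θ) = (-7.5300, 4.3700, 211.7000°), ρ = 5.66
turn_right(28.0°): centre at ρ to the right, rotate −28.0° → (-10.1389, 3.5374, 183.7000°)
turn_left(49.4°): centre at ρ to the left, rotate +49.4° → (-14.2999, 1.2876, 233.1000°)
go_straight(3.62): x += 3.62·cos θ, y += 3.62·sin θ → (-16.4734, -1.6073, 233.1000°)
turn_right(127.6°): centre at ρ to the right, rotate −127.6° → (-26.4538, 0.2785, 105.5000°)

(-26.4538, 0.2785, 105.5000°)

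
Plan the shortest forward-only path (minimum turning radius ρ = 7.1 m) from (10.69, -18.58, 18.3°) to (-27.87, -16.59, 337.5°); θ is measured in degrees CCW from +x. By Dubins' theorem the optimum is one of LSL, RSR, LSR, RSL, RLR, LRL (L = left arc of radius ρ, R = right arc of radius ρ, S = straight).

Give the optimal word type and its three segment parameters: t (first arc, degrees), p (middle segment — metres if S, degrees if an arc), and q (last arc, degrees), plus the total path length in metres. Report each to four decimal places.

Let ψ = atan2(Δy, Δx) = atan2(1.99, -38.56) = 177.0457° be the start→goal bearing.
Normalize: d = |goal − start| / ρ = 38.611316/7.1 = 5.438213, α = (θ_start − ψ) mod 360° = 201.2543° = 3.512550 rad, β = (θ_goal − ψ) mod 360° = 160.4543° = 2.800456 rad.
Common terms: sin α = -0.362508, cos α = -0.931981, sin β = 0.334559, cos β = -0.942375, cos(α−β) = 0.756995, d² = 29.574166. Work in radians in the unit-radius frame; every candidate has L = ρ·(t + p + q).
LSL: p² = 2 + d² − 2cos(α−β) + 2d(sin α − sin β) = 22.478582; p = √p² = 4.741158; φ = atan2(cos β − cos α, d + sin α − sin β) = -0.002192 rad; t = (φ − α) mod 2π = 2.768443 rad, q = (β − φ) mod 2π = 2.802648 rad → L = 7.1·(2.768443 + 4.741158 + 2.802648) = 7.1·10.312249 = 73.216970 m
RSR: p² = 2 + d² − 2cos(α−β) + 2d(sin β − sin α) = 37.641770; p = √p² = 6.135289; φ = atan2(cos α − cos β, d − sin α + sin β) = 0.001694 rad; t = (α − φ) mod 2π = 3.510856 rad, q = (φ − β) mod 2π = 3.484424 rad → L = 7.1·(3.510856 + 6.135289 + 3.484424) = 7.1·13.130569 = 93.227037 m
LSR: p² = d² − 2 + 2cos(α−β) + 2d(sin α + sin β) = 28.784169; p = √p² = 5.365088; φ = atan2(−cos α − cos β, d + sin α + sin β) − atan2(−2, p) = 0.690327 rad; t = (φ − α) mod 2π = 3.460962 rad, q = (φ − β) mod 2π = 4.173057 rad → L = 7.1·(3.460962 + 5.365088 + 4.173057) = 7.1·12.999107 = 92.293660 m
RSL: p² = d² − 2 + 2cos(α−β) − 2d(sin α + sin β) = 29.392143; p = √p² = 5.421452; φ = atan2(cos α + cos β, d − sin α − sin β) − atan2(2, p) = -0.683753 rad; t = (α − φ) mod 2π = 4.196303 rad, q = (β − φ) mod 2π = 3.484209 rad → L = 7.1·(4.196303 + 5.421452 + 3.484209) = 7.1·13.101965 = 93.023949 m
RLR: c = (6 − d² + 2cos(α−β) + 2d(sin α − sin β))/8 = -3.705221, |c| > 1 → infeasible
LRL: c = (6 − d² + 2cos(α−β) − 2d(sin α − sin β))/8 = -1.809823, |c| > 1 → infeasible
Shortest: LSL with L = 73.216970 m ≈ 73.2170 m
Convert LSL to answer units (arcs ×180/π): t = 2.768443·180/π = 158.6201°, p = ρ·p = 7.1·4.741158 = 33.6622 m, q = 2.802648·180/π = 160.5799°, L = 73.2170 m.

LSL: t = 158.6201°, p = 33.6622 m, q = 160.5799°, L = 73.2170 m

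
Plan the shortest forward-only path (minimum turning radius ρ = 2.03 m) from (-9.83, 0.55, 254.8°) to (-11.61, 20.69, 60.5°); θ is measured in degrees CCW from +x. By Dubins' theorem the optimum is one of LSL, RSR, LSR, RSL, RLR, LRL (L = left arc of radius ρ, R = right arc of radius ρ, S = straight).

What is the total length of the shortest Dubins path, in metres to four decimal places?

25.5937 m

Let ψ = atan2(Δy, Δx) = atan2(20.14, -1.78) = 95.0508° be the start→goal bearing.
Normalize: d = |goal − start| / ρ = 20.218506/2.03 = 9.959855, α = (θ_start − ψ) mod 360° = 159.7492° = 2.788150 rad, β = (θ_goal − ψ) mod 360° = 325.4492° = 5.680161 rad.
Common terms: sin α = 0.346129, cos α = -0.938187, sin β = -0.567136, cos β = 0.823624, cos(α−β) = -0.969016, d² = 99.198719. Work in radians in the unit-radius frame; every candidate has L = ρ·(t + p + q).
LSL: p² = 2 + d² − 2cos(α−β) + 2d(sin α − sin β) = 121.328733; p = √p² = 11.014932; φ = atan2(cos β − cos α, d + sin α − sin β) = 0.160637 rad; t = (φ − α) mod 2π = 3.655672 rad, q = (β − φ) mod 2π = 5.519523 rad → L = 2.03·(3.655672 + 11.014932 + 5.519523) = 2.03·20.190128 = 40.985960 m
RSR: p² = 2 + d² − 2cos(α−β) + 2d(sin β − sin α) = 84.944767; p = √p² = 9.216549; φ = atan2(cos α − cos β, d − sin α + sin β) = -0.192341 rad; t = (α − φ) mod 2π = 2.980491 rad, q = (φ − β) mod 2π = 0.410683 rad → L = 2.03·(2.980491 + 9.216549 + 0.410683) = 2.03·12.607723 = 25.593678 m
LSR: p² = d² − 2 + 2cos(α−β) + 2d(sin α + sin β) = 90.858299; p = √p² = 9.531962; φ = atan2(−cos α − cos β, d + sin α + sin β) − atan2(−2, p) = 0.218583 rad; t = (φ − α) mod 2π = 3.713618 rad, q = (φ − β) mod 2π = 0.821608 rad → L = 2.03·(3.713618 + 9.531962 + 0.821608) = 2.03·14.067188 = 28.556391 m
RSL: p² = d² − 2 + 2cos(α−β) − 2d(sin α + sin β) = 99.663076; p = √p² = 9.983140; φ = atan2(cos α + cos β, d − sin α − sin β) − atan2(2, p) = -0.208973 rad; t = (α − φ) mod 2π = 2.997123 rad, q = (β − φ) mod 2π = 5.889133 rad → L = 2.03·(2.997123 + 9.983140 + 5.889133) = 2.03·18.869396 = 38.304874 m
RLR: c = (6 − d² + 2cos(α−β) + 2d(sin α − sin β))/8 = -9.618096, |c| > 1 → infeasible
LRL: c = (6 − d² + 2cos(α−β) − 2d(sin α − sin β))/8 = -14.166092, |c| > 1 → infeasible
Shortest: RSR with L = 25.593678 m ≈ 25.5937 m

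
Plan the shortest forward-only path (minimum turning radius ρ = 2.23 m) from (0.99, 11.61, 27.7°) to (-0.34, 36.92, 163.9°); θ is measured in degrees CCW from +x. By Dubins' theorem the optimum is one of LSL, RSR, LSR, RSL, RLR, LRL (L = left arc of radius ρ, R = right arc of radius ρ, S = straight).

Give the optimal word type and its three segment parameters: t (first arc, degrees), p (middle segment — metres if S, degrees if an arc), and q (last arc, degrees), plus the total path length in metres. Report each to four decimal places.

Let ψ = atan2(Δy, Δx) = atan2(25.31, -1.33) = 93.0080° be the start→goal bearing.
Normalize: d = |goal − start| / ρ = 25.344921/2.23 = 11.365435, α = (θ_start − ψ) mod 360° = 294.6920° = 5.143345 rad, β = (θ_goal − ψ) mod 360° = 70.8920° = 1.237298 rad.
Common terms: sin α = -0.908567, cos α = 0.417740, sin β = 0.944903, cos β = 0.327350, cos(α−β) = -0.721760, d² = 129.173118. Work in radians in the unit-radius frame; every candidate has L = ρ·(t + p + q).
LSL: p² = 2 + d² − 2cos(α−β) + 2d(sin α − sin β) = 90.485657; p = √p² = 9.512395; φ = atan2(cos β − cos α, d + sin α − sin β) = -0.009502 rad; t = (φ − α) mod 2π = 1.130338 rad, q = (β − φ) mod 2π = 1.246801 rad → L = 2.23·(1.130338 + 9.512395 + 1.246801) = 2.23·11.889533 = 26.513659 m
RSR: p² = 2 + d² − 2cos(α−β) + 2d(sin β − sin α) = 174.747620; p = √p² = 13.219214; φ = atan2(cos α − cos β, d − sin α + sin β) = 0.006838 rad; t = (α − φ) mod 2π = 5.136507 rad, q = (φ − β) mod 2π = 5.052725 rad → L = 2.23·(5.136507 + 13.219214 + 5.052725) = 2.23·23.408446 = 52.200835 m
LSR: p² = d² − 2 + 2cos(α−β) + 2d(sin α + sin β) = 126.555552; p = √p² = 11.249691; φ = atan2(−cos α − cos β, d + sin α + sin β) − atan2(−2, p) = 0.110689 rad; t = (φ − α) mod 2π = 1.250529 rad, q = (φ − β) mod 2π = 5.156576 rad → L = 2.23·(1.250529 + 11.249691 + 5.156576) = 2.23·17.656796 = 39.374654 m
RSL: p² = d² − 2 + 2cos(α−β) − 2d(sin α + sin β) = 124.903643; p = √p² = 11.176030; φ = atan2(cos α + cos β, d − sin α − sin β) − atan2(2, p) = -0.111407 rad; t = (α − φ) mod 2π = 5.254752 rad, q = (β − φ) mod 2π = 1.348705 rad → L = 2.23·(5.254752 + 11.176030 + 1.348705) = 2.23·17.779487 = 39.648255 m
RLR: c = (6 − d² + 2cos(α−β) + 2d(sin α − sin β))/8 = -20.843453, |c| > 1 → infeasible
LRL: c = (6 − d² + 2cos(α−β) − 2d(sin α − sin β))/8 = -10.310707, |c| > 1 → infeasible
Shortest: LSL with L = 26.513659 m ≈ 26.5137 m
Convert LSL to answer units (arcs ×180/π): t = 1.130338·180/π = 64.7636°, p = ρ·p = 2.23·9.512395 = 21.2126 m, q = 1.246801·180/π = 71.4364°, L = 26.5137 m.

LSL: t = 64.7636°, p = 21.2126 m, q = 71.4364°, L = 26.5137 m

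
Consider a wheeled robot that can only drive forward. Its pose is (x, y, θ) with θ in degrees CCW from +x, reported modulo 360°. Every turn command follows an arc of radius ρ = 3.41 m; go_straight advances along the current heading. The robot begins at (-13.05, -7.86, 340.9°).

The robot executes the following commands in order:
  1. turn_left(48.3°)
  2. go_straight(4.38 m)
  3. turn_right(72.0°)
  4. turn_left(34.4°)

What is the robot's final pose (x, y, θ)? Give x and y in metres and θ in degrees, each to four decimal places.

set_pose: (x, y, θ) = (-13.0500, -7.8600, 340.9000°), ρ = 3.41
turn_left(48.3°): centre at ρ to the left, rotate +48.3° → (-10.2706, -7.6144, 389.2000° ≡ 29.2000°)
go_straight(4.38): x += 4.38·cos θ, y += 4.38·sin θ → (-6.4472, -5.4776, 29.2000°)
turn_right(72.0°): centre at ρ to the right, rotate −72.0° → (-2.4667, -5.9522, -42.8000° ≡ 317.2000°)
turn_left(34.4°): centre at ρ to the left, rotate +34.4° → (-0.6479, -6.8236, 351.6000°)

(-0.6479, -6.8236, 351.6000°)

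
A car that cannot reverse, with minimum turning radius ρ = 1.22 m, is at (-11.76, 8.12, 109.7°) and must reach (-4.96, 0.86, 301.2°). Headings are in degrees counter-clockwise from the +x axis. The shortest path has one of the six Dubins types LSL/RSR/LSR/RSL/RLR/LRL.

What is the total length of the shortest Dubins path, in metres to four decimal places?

Let ψ = atan2(Δy, Δx) = atan2(-7.26, 6.80) = -46.8739° be the start→goal bearing.
Normalize: d = |goal − start| / ρ = 9.947241/1.22 = 8.153476, α = (θ_start − ψ) mod 360° = 156.5739° = 2.732730 rad, β = (θ_goal − ψ) mod 360° = 348.0739° = 6.075035 rad.
Common terms: sin α = 0.397566, cos α = -0.917573, sin β = -0.206650, cos β = 0.978415, cos(α−β) = -0.979925, d² = 66.479172. Work in radians in the unit-radius frame; every candidate has L = ρ·(t + p + q).
LSL: p² = 2 + d² − 2cos(α−β) + 2d(sin α − sin β) = 80.291954; p = √p² = 8.960578; φ = atan2(cos β − cos α, d + sin α − sin β) = 0.213204 rad; t = (φ − α) mod 2π = 3.763659 rad, q = (β − φ) mod 2π = 5.861831 rad → L = 1.22·(3.763659 + 8.960578 + 5.861831) = 1.22·18.586069 = 22.675004 m
RSR: p² = 2 + d² − 2cos(α−β) + 2d(sin β − sin α) = 60.586089; p = √p² = 7.783707; φ = atan2(cos α − cos β, d − sin α + sin β) = -0.246060 rad; t = (α − φ) mod 2π = 2.978789 rad, q = (φ − β) mod 2π = 6.245276 rad → L = 1.22·(2.978789 + 7.783707 + 6.245276) = 1.22·17.007772 = 20.749482 m
LSR: p² = d² − 2 + 2cos(α−β) + 2d(sin α + sin β) = 65.632581; p = √p² = 8.101394; φ = atan2(−cos α − cos β, d + sin α + sin β) − atan2(−2, p) = 0.234740 rad; t = (φ − α) mod 2π = 3.785196 rad, q = (φ − β) mod 2π = 0.442891 rad → L = 1.22·(3.785196 + 8.101394 + 0.442891) = 1.22·12.329481 = 15.041966 m
RSL: p² = d² − 2 + 2cos(α−β) − 2d(sin α + sin β) = 59.406065; p = √p² = 7.707533; φ = atan2(cos α + cos β, d − sin α − sin β) − atan2(2, p) = -0.246246 rad; t = (α − φ) mod 2π = 2.978976 rad, q = (β − φ) mod 2π = 0.038096 rad → L = 1.22·(2.978976 + 7.707533 + 0.038096) = 1.22·10.724605 = 13.084018 m
RLR: c = (6 − d² + 2cos(α−β) + 2d(sin α − sin β))/8 = -6.573261, |c| > 1 → infeasible
LRL: c = (6 − d² + 2cos(α−β) − 2d(sin α − sin β))/8 = -9.036494, |c| > 1 → infeasible
Shortest: RSL with L = 13.084018 m ≈ 13.0840 m

13.0840 m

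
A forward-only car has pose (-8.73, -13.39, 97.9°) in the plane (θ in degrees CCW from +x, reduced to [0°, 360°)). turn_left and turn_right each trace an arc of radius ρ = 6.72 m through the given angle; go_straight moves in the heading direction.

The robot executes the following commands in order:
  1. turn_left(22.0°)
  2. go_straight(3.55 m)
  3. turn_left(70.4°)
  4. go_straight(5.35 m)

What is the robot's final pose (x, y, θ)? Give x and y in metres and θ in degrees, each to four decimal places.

set_pose: (x, y, θ) = (-8.7300, -13.3900, 97.9000°), ρ = 6.72
turn_left(22.0°): centre at ρ to the left, rotate +22.0° → (-9.5607, -10.9638, 119.9000°)
go_straight(3.55): x += 3.55·cos θ, y += 3.55·sin θ → (-11.3303, -7.8863, 119.9000°)
turn_left(70.4°): centre at ρ to the left, rotate +70.4° → (-18.3574, -4.6244, 190.3000°)
go_straight(5.35): x += 5.35·cos θ, y += 5.35·sin θ → (-23.6212, -5.5810, 190.3000°)

(-23.6212, -5.5810, 190.3000°)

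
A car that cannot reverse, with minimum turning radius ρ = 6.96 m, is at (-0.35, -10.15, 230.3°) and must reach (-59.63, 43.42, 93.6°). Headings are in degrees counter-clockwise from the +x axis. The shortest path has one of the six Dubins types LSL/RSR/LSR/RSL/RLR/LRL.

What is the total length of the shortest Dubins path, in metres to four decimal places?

Let ψ = atan2(Δy, Δx) = atan2(53.57, -59.28) = 137.8966° be the start→goal bearing.
Normalize: d = |goal − start| / ρ = 79.899082/6.96 = 11.479753, α = (θ_start − ψ) mod 360° = 92.4034° = 1.612744 rad, β = (θ_goal − ψ) mod 360° = 315.7034° = 5.510064 rad.
Common terms: sin α = 0.999120, cos α = -0.041935, sin β = -0.698373, cos β = 0.715734, cos(α−β) = -0.727773, d² = 131.784733. Work in radians in the unit-radius frame; every candidate has L = ρ·(t + p + q).
LSL: p² = 2 + d² − 2cos(α−β) + 2d(sin α − sin β) = 174.213880; p = √p² = 13.199011; φ = atan2(cos β − cos α, d + sin α − sin β) = 0.057435 rad; t = (φ − α) mod 2π = 4.727877 rad, q = (β − φ) mod 2π = 5.452629 rad → L = 6.96·(4.727877 + 13.199011 + 5.452629) = 6.96·23.379516 = 162.721432 m
RSR: p² = 2 + d² − 2cos(α−β) + 2d(sin β − sin α) = 96.266676; p = √p² = 9.811558; φ = atan2(cos α − cos β, d − sin α + sin β) = -0.077299 rad; t = (α − φ) mod 2π = 1.690043 rad, q = (φ − β) mod 2π = 0.695822 rad → L = 6.96·(1.690043 + 9.811558 + 0.695822) = 6.96·12.197423 = 84.894067 m
LSR: p² = d² − 2 + 2cos(α−β) + 2d(sin α + sin β) = 135.234205; p = √p² = 11.629024; φ = atan2(−cos α − cos β, d + sin α + sin β) − atan2(−2, p) = 0.113183 rad; t = (φ − α) mod 2π = 4.783625 rad, q = (φ − β) mod 2π = 0.886305 rad → L = 6.96·(4.783625 + 11.629024 + 0.886305) = 6.96·17.298954 = 120.400719 m
RSL: p² = d² − 2 + 2cos(α−β) − 2d(sin α + sin β) = 121.424169; p = √p² = 11.019264; φ = atan2(cos α + cos β, d − sin α − sin β) − atan2(2, p) = -0.119345 rad; t = (α − φ) mod 2π = 1.732089 rad, q = (β − φ) mod 2π = 5.629409 rad → L = 6.96·(1.732089 + 11.019264 + 5.629409) = 6.96·18.380761 = 127.930099 m
RLR: c = (6 − d² + 2cos(α−β) + 2d(sin α − sin β))/8 = -11.033335, |c| > 1 → infeasible
LRL: c = (6 − d² + 2cos(α−β) − 2d(sin α − sin β))/8 = -20.776735, |c| > 1 → infeasible
Shortest: RSR with L = 84.894067 m ≈ 84.8941 m

84.8941 m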